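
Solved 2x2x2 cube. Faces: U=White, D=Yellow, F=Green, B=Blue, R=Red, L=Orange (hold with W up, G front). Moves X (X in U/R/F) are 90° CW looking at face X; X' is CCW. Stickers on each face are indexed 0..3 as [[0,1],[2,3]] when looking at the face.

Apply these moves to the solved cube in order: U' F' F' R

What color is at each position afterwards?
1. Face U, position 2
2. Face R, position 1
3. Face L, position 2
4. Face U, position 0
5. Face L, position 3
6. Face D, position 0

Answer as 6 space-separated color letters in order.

Answer: Y O O W G W

Derivation:
After move 1 (U'): U=WWWW F=OOGG R=GGRR B=RRBB L=BBOO
After move 2 (F'): F=OGOG U=WWGR R=YGYR D=BOYY L=BWOW
After move 3 (F'): F=GGOO U=WWYY R=OGBR D=WWYY L=BROG
After move 4 (R): R=BORG U=WGYO F=GWOY D=WBYR B=YRWB
Query 1: U[2] = Y
Query 2: R[1] = O
Query 3: L[2] = O
Query 4: U[0] = W
Query 5: L[3] = G
Query 6: D[0] = W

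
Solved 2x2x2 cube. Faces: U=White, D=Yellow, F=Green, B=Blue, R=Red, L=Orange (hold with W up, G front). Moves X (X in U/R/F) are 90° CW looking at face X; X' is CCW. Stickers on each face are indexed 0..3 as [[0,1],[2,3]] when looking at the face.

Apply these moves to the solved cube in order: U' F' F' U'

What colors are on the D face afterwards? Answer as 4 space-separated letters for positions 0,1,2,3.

Answer: W W Y Y

Derivation:
After move 1 (U'): U=WWWW F=OOGG R=GGRR B=RRBB L=BBOO
After move 2 (F'): F=OGOG U=WWGR R=YGYR D=BOYY L=BWOW
After move 3 (F'): F=GGOO U=WWYY R=OGBR D=WWYY L=BROG
After move 4 (U'): U=WYWY F=BROO R=GGBR B=OGBB L=RROG
Query: D face = WWYY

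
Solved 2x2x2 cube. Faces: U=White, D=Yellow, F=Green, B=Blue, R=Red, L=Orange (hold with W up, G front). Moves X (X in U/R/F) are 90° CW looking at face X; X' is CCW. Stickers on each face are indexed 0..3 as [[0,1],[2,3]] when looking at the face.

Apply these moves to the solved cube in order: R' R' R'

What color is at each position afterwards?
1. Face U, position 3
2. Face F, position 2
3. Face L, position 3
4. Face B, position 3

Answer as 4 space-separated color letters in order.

Answer: G G O B

Derivation:
After move 1 (R'): R=RRRR U=WBWB F=GWGW D=YGYG B=YBYB
After move 2 (R'): R=RRRR U=WYWY F=GBGB D=YWYW B=GBGB
After move 3 (R'): R=RRRR U=WGWG F=GYGY D=YBYB B=WBWB
Query 1: U[3] = G
Query 2: F[2] = G
Query 3: L[3] = O
Query 4: B[3] = B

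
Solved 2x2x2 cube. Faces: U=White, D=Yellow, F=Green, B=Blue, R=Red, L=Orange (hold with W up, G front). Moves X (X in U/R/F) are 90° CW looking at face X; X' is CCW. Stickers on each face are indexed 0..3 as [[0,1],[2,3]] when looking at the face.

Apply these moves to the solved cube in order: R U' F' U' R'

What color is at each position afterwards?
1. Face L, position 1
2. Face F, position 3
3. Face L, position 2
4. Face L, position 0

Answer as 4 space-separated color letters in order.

After move 1 (R): R=RRRR U=WGWG F=GYGY D=YBYB B=WBWB
After move 2 (U'): U=GGWW F=OOGY R=GYRR B=RRWB L=WBOO
After move 3 (F'): F=OYOG U=GGGR R=BYYR D=BOYB L=WWOW
After move 4 (U'): U=GRGG F=WWOG R=OYYR B=BYWB L=RROW
After move 5 (R'): R=YROY U=GWGB F=WROG D=BWYG B=BYOB
Query 1: L[1] = R
Query 2: F[3] = G
Query 3: L[2] = O
Query 4: L[0] = R

Answer: R G O R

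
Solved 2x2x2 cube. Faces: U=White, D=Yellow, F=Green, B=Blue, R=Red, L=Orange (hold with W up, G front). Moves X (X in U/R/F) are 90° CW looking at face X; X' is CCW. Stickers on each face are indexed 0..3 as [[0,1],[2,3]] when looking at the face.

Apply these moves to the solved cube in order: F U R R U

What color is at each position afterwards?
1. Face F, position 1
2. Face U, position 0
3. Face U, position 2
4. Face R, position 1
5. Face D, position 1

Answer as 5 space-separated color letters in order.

After move 1 (F): F=GGGG U=WWOO R=WRWR D=RRYY L=OYOY
After move 2 (U): U=OWOW F=WRGG R=BBWR B=OYBB L=GGOY
After move 3 (R): R=WBRB U=OROG F=WRGY D=RBYO B=WYWB
After move 4 (R): R=RWBB U=OROY F=WBGO D=RWYW B=GYRB
After move 5 (U): U=OOYR F=RWGO R=GYBB B=GGRB L=WBOY
Query 1: F[1] = W
Query 2: U[0] = O
Query 3: U[2] = Y
Query 4: R[1] = Y
Query 5: D[1] = W

Answer: W O Y Y W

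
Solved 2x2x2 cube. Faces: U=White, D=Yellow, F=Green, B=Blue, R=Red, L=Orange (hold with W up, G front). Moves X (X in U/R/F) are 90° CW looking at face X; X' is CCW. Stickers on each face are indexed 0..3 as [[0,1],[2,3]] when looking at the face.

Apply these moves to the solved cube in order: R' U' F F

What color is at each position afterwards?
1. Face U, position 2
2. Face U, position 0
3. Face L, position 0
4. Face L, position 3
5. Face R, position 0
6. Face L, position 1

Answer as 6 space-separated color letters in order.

After move 1 (R'): R=RRRR U=WBWB F=GWGW D=YGYG B=YBYB
After move 2 (U'): U=BBWW F=OOGW R=GWRR B=RRYB L=YBOO
After move 3 (F): F=GOWO U=BBOB R=WWWR D=RGYG L=YYOG
After move 4 (F): F=WGOO U=BBGY R=OWBR D=WWYG L=YROG
Query 1: U[2] = G
Query 2: U[0] = B
Query 3: L[0] = Y
Query 4: L[3] = G
Query 5: R[0] = O
Query 6: L[1] = R

Answer: G B Y G O R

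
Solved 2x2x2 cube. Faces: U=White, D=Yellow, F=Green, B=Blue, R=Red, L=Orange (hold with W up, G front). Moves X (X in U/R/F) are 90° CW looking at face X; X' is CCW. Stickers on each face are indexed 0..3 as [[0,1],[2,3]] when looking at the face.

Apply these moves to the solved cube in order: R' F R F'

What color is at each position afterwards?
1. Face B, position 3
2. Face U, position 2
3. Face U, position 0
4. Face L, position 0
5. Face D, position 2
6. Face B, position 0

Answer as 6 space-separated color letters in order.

After move 1 (R'): R=RRRR U=WBWB F=GWGW D=YGYG B=YBYB
After move 2 (F): F=GGWW U=WBOO R=WRBR D=RRYG L=OYOG
After move 3 (R): R=BWRR U=WGOW F=GRWG D=RYYY B=OBBB
After move 4 (F'): F=RGGW U=WGBR R=YWRR D=YGYY L=OWOO
Query 1: B[3] = B
Query 2: U[2] = B
Query 3: U[0] = W
Query 4: L[0] = O
Query 5: D[2] = Y
Query 6: B[0] = O

Answer: B B W O Y O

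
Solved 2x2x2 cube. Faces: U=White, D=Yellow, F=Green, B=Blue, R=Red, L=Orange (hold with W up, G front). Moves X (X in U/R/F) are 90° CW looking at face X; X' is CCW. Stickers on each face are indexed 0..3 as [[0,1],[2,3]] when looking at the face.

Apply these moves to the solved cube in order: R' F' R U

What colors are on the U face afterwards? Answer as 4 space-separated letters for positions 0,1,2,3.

After move 1 (R'): R=RRRR U=WBWB F=GWGW D=YGYG B=YBYB
After move 2 (F'): F=WWGG U=WBRR R=GRYR D=OOYG L=OBOW
After move 3 (R): R=YGRR U=WWRG F=WOGG D=OYYY B=RBBB
After move 4 (U): U=RWGW F=YGGG R=RBRR B=OBBB L=WOOW
Query: U face = RWGW

Answer: R W G W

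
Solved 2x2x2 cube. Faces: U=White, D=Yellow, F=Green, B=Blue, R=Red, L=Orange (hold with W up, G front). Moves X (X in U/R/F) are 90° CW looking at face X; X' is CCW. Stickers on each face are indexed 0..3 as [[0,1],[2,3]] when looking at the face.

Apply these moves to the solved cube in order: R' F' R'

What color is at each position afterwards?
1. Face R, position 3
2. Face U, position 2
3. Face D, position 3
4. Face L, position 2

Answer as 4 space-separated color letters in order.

Answer: Y R G O

Derivation:
After move 1 (R'): R=RRRR U=WBWB F=GWGW D=YGYG B=YBYB
After move 2 (F'): F=WWGG U=WBRR R=GRYR D=OOYG L=OBOW
After move 3 (R'): R=RRGY U=WYRY F=WBGR D=OWYG B=GBOB
Query 1: R[3] = Y
Query 2: U[2] = R
Query 3: D[3] = G
Query 4: L[2] = O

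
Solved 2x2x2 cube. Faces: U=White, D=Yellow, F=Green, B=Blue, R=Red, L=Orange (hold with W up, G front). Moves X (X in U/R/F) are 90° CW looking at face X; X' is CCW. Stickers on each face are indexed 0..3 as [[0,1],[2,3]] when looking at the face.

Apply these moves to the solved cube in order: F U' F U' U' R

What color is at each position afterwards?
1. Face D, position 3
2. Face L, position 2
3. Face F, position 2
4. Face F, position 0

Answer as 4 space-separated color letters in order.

Answer: G O G W

Derivation:
After move 1 (F): F=GGGG U=WWOO R=WRWR D=RRYY L=OYOY
After move 2 (U'): U=WOWO F=OYGG R=GGWR B=WRBB L=BBOY
After move 3 (F): F=GOGY U=WOYB R=WGOR D=WGYY L=BROR
After move 4 (U'): U=OBWY F=BRGY R=GOOR B=WGBB L=WROR
After move 5 (U'): U=BYOW F=WRGY R=BROR B=GOBB L=WGOR
After move 6 (R): R=OBRR U=BROY F=WGGY D=WBYG B=WOYB
Query 1: D[3] = G
Query 2: L[2] = O
Query 3: F[2] = G
Query 4: F[0] = W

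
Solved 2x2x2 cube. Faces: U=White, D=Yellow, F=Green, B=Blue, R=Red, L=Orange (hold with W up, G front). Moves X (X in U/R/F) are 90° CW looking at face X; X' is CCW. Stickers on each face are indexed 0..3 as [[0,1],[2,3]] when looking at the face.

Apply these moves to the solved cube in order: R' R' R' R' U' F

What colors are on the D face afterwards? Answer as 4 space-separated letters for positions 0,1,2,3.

After move 1 (R'): R=RRRR U=WBWB F=GWGW D=YGYG B=YBYB
After move 2 (R'): R=RRRR U=WYWY F=GBGB D=YWYW B=GBGB
After move 3 (R'): R=RRRR U=WGWG F=GYGY D=YBYB B=WBWB
After move 4 (R'): R=RRRR U=WWWW F=GGGG D=YYYY B=BBBB
After move 5 (U'): U=WWWW F=OOGG R=GGRR B=RRBB L=BBOO
After move 6 (F): F=GOGO U=WWOB R=WGWR D=RGYY L=BYOY
Query: D face = RGYY

Answer: R G Y Y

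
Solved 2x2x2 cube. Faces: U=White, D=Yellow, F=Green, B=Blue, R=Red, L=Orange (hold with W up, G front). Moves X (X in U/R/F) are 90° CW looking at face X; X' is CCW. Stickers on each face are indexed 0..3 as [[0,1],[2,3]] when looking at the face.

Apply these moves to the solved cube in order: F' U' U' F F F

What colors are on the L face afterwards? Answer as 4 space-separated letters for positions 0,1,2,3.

After move 1 (F'): F=GGGG U=WWRR R=YRYR D=OOYY L=OWOW
After move 2 (U'): U=WRWR F=OWGG R=GGYR B=YRBB L=BBOW
After move 3 (U'): U=RRWW F=BBGG R=OWYR B=GGBB L=YROW
After move 4 (F): F=GBGB U=RRWR R=WWWR D=YOYY L=YOOO
After move 5 (F): F=GGBB U=RROO R=WWRR D=WWYY L=YYOO
After move 6 (F): F=BGBG U=RROY R=OWOR D=RWYY L=YWOW
Query: L face = YWOW

Answer: Y W O W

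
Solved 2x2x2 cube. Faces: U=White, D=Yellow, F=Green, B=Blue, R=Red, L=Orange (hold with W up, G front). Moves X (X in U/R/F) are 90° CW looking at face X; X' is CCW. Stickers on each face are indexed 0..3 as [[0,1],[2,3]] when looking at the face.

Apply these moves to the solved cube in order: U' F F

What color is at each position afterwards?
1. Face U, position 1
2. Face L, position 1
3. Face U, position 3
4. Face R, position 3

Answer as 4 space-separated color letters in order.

Answer: W R Y R

Derivation:
After move 1 (U'): U=WWWW F=OOGG R=GGRR B=RRBB L=BBOO
After move 2 (F): F=GOGO U=WWOB R=WGWR D=RGYY L=BYOY
After move 3 (F): F=GGOO U=WWYY R=OGBR D=WWYY L=BROG
Query 1: U[1] = W
Query 2: L[1] = R
Query 3: U[3] = Y
Query 4: R[3] = R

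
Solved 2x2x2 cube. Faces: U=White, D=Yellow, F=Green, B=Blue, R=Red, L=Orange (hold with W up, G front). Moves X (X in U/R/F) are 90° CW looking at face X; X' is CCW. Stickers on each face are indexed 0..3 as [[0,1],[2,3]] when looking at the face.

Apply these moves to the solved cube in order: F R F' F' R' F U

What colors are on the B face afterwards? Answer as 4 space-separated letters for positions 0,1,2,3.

After move 1 (F): F=GGGG U=WWOO R=WRWR D=RRYY L=OYOY
After move 2 (R): R=WWRR U=WGOG F=GRGY D=RBYB B=OBWB
After move 3 (F'): F=RYGG U=WGWR R=BWRR D=YYYB L=OGOO
After move 4 (F'): F=YGRG U=WGBR R=YWYR D=GOYB L=OROW
After move 5 (R'): R=WRYY U=WWBO F=YGRR D=GGYG B=BBOB
After move 6 (F): F=RYRG U=WWWR R=BROY D=YWYG L=OGOG
After move 7 (U): U=WWRW F=BRRG R=BBOY B=OGOB L=RYOG
Query: B face = OGOB

Answer: O G O B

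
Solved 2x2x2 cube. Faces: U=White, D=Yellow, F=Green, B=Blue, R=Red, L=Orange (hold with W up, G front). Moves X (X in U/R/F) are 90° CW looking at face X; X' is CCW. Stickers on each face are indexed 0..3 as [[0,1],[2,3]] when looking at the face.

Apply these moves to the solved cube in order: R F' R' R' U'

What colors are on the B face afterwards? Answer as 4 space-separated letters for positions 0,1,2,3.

Answer: R Y Y B

Derivation:
After move 1 (R): R=RRRR U=WGWG F=GYGY D=YBYB B=WBWB
After move 2 (F'): F=YYGG U=WGRR R=BRYR D=OOYB L=OGOW
After move 3 (R'): R=RRBY U=WWRW F=YGGR D=OYYG B=BBOB
After move 4 (R'): R=RYRB U=WORB F=YWGW D=OGYR B=GBYB
After move 5 (U'): U=OBWR F=OGGW R=YWRB B=RYYB L=GBOW
Query: B face = RYYB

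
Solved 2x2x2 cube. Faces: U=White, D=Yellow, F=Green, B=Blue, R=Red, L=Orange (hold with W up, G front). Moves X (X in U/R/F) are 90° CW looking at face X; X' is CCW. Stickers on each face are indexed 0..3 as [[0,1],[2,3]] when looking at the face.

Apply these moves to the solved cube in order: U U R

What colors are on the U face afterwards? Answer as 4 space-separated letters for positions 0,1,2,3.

Answer: W B W G

Derivation:
After move 1 (U): U=WWWW F=RRGG R=BBRR B=OOBB L=GGOO
After move 2 (U): U=WWWW F=BBGG R=OORR B=GGBB L=RROO
After move 3 (R): R=RORO U=WBWG F=BYGY D=YBYG B=WGWB
Query: U face = WBWG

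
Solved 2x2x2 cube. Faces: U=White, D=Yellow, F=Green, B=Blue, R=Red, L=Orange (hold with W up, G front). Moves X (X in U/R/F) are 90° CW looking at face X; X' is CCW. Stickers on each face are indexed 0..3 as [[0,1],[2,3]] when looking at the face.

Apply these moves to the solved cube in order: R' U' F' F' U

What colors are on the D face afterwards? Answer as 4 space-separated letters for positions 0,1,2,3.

After move 1 (R'): R=RRRR U=WBWB F=GWGW D=YGYG B=YBYB
After move 2 (U'): U=BBWW F=OOGW R=GWRR B=RRYB L=YBOO
After move 3 (F'): F=OWOG U=BBGR R=GWYR D=BOYG L=YWOW
After move 4 (F'): F=WGOO U=BBGY R=OWBR D=WWYG L=YROG
After move 5 (U): U=GBYB F=OWOO R=RRBR B=YRYB L=WGOG
Query: D face = WWYG

Answer: W W Y G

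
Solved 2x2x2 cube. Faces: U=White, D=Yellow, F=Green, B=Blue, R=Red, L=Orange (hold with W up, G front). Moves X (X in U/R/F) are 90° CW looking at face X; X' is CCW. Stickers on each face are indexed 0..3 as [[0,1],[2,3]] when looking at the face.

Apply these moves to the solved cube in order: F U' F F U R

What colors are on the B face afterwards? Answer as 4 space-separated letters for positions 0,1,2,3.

Answer: O W W B

Derivation:
After move 1 (F): F=GGGG U=WWOO R=WRWR D=RRYY L=OYOY
After move 2 (U'): U=WOWO F=OYGG R=GGWR B=WRBB L=BBOY
After move 3 (F): F=GOGY U=WOYB R=WGOR D=WGYY L=BROR
After move 4 (F): F=GGYO U=WORR R=YGBR D=OWYY L=BWOG
After move 5 (U): U=RWRO F=YGYO R=WRBR B=BWBB L=GGOG
After move 6 (R): R=BWRR U=RGRO F=YWYY D=OBYB B=OWWB
Query: B face = OWWB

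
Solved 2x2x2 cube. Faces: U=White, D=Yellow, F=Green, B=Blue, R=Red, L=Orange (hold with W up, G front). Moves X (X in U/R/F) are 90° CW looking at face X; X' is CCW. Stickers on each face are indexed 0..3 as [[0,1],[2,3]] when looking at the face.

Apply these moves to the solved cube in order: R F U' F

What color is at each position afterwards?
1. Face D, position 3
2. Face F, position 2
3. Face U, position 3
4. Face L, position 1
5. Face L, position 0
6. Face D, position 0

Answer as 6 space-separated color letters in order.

After move 1 (R): R=RRRR U=WGWG F=GYGY D=YBYB B=WBWB
After move 2 (F): F=GGYY U=WGOO R=WRGR D=RRYB L=OYOB
After move 3 (U'): U=GOWO F=OYYY R=GGGR B=WRWB L=WBOB
After move 4 (F): F=YOYY U=GOBB R=WGOR D=GGYB L=WROR
Query 1: D[3] = B
Query 2: F[2] = Y
Query 3: U[3] = B
Query 4: L[1] = R
Query 5: L[0] = W
Query 6: D[0] = G

Answer: B Y B R W G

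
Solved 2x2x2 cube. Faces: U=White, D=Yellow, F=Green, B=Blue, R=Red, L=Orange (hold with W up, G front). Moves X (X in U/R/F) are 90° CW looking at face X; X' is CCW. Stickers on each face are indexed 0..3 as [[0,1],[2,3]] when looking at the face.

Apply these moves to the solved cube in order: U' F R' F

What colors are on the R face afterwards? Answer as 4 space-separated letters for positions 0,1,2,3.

Answer: O R R W

Derivation:
After move 1 (U'): U=WWWW F=OOGG R=GGRR B=RRBB L=BBOO
After move 2 (F): F=GOGO U=WWOB R=WGWR D=RGYY L=BYOY
After move 3 (R'): R=GRWW U=WBOR F=GWGB D=ROYO B=YRGB
After move 4 (F): F=GGBW U=WBYY R=ORRW D=WGYO L=BROO
Query: R face = ORRW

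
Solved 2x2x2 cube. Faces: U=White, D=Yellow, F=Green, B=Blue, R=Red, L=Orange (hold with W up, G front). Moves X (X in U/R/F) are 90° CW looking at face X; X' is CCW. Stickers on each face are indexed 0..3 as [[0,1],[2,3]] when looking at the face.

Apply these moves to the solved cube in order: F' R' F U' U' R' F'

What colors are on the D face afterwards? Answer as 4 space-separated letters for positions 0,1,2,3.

After move 1 (F'): F=GGGG U=WWRR R=YRYR D=OOYY L=OWOW
After move 2 (R'): R=RRYY U=WBRB F=GWGR D=OGYG B=YBOB
After move 3 (F): F=GGRW U=WBWW R=RRBY D=YRYG L=OOOG
After move 4 (U'): U=BWWW F=OORW R=GGBY B=RROB L=YBOG
After move 5 (U'): U=WWBW F=YBRW R=OOBY B=GGOB L=RROG
After move 6 (R'): R=OYOB U=WOBG F=YWRW D=YBYW B=GGRB
After move 7 (F'): F=WWYR U=WOOO R=BYYB D=RGYW L=RGOB
Query: D face = RGYW

Answer: R G Y W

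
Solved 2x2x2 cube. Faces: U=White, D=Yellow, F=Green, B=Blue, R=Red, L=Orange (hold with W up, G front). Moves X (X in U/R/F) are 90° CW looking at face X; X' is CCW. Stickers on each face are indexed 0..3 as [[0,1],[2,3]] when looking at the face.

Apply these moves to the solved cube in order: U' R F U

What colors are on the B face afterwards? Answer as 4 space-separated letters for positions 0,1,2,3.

Answer: B Y W B

Derivation:
After move 1 (U'): U=WWWW F=OOGG R=GGRR B=RRBB L=BBOO
After move 2 (R): R=RGRG U=WOWG F=OYGY D=YBYR B=WRWB
After move 3 (F): F=GOYY U=WOOB R=WGGG D=RRYR L=BYOB
After move 4 (U): U=OWBO F=WGYY R=WRGG B=BYWB L=GOOB
Query: B face = BYWB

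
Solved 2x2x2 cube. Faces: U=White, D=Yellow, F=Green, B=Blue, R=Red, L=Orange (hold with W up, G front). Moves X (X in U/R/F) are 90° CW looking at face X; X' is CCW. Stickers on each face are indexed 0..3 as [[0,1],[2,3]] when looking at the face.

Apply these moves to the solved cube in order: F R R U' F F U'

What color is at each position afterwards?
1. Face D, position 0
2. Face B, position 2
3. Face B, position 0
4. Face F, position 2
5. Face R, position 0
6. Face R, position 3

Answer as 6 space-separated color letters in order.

After move 1 (F): F=GGGG U=WWOO R=WRWR D=RRYY L=OYOY
After move 2 (R): R=WWRR U=WGOG F=GRGY D=RBYB B=OBWB
After move 3 (R): R=RWRW U=WROY F=GBGB D=RWYO B=GBGB
After move 4 (U'): U=RYWO F=OYGB R=GBRW B=RWGB L=GBOY
After move 5 (F): F=GOBY U=RYYB R=WBOW D=RGYO L=GROW
After move 6 (F): F=BGYO U=RYWR R=YBBW D=OWYO L=GROG
After move 7 (U'): U=YRRW F=GRYO R=BGBW B=YBGB L=RWOG
Query 1: D[0] = O
Query 2: B[2] = G
Query 3: B[0] = Y
Query 4: F[2] = Y
Query 5: R[0] = B
Query 6: R[3] = W

Answer: O G Y Y B W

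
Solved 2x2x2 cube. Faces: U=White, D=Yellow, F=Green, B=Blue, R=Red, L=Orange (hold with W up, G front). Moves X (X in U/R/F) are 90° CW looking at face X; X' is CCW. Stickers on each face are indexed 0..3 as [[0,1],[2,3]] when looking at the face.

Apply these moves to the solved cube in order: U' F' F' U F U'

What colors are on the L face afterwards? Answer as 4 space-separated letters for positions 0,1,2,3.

Answer: B R O W

Derivation:
After move 1 (U'): U=WWWW F=OOGG R=GGRR B=RRBB L=BBOO
After move 2 (F'): F=OGOG U=WWGR R=YGYR D=BOYY L=BWOW
After move 3 (F'): F=GGOO U=WWYY R=OGBR D=WWYY L=BROG
After move 4 (U): U=YWYW F=OGOO R=RRBR B=BRBB L=GGOG
After move 5 (F): F=OOOG U=YWGG R=YRWR D=BRYY L=GWOW
After move 6 (U'): U=WGYG F=GWOG R=OOWR B=YRBB L=BROW
Query: L face = BROW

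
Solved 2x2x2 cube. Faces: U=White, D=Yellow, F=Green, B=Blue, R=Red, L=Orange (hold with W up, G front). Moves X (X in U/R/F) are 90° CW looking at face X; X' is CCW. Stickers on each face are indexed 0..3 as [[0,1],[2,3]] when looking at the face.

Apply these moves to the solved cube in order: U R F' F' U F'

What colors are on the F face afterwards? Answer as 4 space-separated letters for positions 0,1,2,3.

After move 1 (U): U=WWWW F=RRGG R=BBRR B=OOBB L=GGOO
After move 2 (R): R=RBRB U=WRWG F=RYGY D=YBYO B=WOWB
After move 3 (F'): F=YYRG U=WRRR R=BBYB D=GOYO L=GGOW
After move 4 (F'): F=YGYR U=WRBY R=OBGB D=GWYO L=GROR
After move 5 (U): U=BWYR F=OBYR R=WOGB B=GRWB L=YGOR
After move 6 (F'): F=BROY U=BWWG R=WOGB D=GRYO L=YROY
Query: F face = BROY

Answer: B R O Y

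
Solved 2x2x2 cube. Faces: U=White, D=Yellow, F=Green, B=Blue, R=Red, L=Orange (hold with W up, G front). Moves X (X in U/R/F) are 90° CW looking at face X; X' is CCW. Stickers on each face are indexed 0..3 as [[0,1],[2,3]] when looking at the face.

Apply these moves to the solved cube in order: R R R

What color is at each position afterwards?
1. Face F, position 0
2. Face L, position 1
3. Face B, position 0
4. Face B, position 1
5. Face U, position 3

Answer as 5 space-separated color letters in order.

After move 1 (R): R=RRRR U=WGWG F=GYGY D=YBYB B=WBWB
After move 2 (R): R=RRRR U=WYWY F=GBGB D=YWYW B=GBGB
After move 3 (R): R=RRRR U=WBWB F=GWGW D=YGYG B=YBYB
Query 1: F[0] = G
Query 2: L[1] = O
Query 3: B[0] = Y
Query 4: B[1] = B
Query 5: U[3] = B

Answer: G O Y B B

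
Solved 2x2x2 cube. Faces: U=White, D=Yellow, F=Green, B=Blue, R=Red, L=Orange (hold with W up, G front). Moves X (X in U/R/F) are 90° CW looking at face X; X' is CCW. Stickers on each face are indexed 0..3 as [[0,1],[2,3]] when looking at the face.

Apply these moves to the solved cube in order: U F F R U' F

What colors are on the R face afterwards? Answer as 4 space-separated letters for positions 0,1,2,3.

After move 1 (U): U=WWWW F=RRGG R=BBRR B=OOBB L=GGOO
After move 2 (F): F=GRGR U=WWOG R=WBWR D=RBYY L=GYOY
After move 3 (F): F=GGRR U=WWYY R=OBGR D=WWYY L=GROB
After move 4 (R): R=GORB U=WGYR F=GWRY D=WBYO B=YOWB
After move 5 (U'): U=GRWY F=GRRY R=GWRB B=GOWB L=YOOB
After move 6 (F): F=RGYR U=GRBO R=WWYB D=RGYO L=YWOB
Query: R face = WWYB

Answer: W W Y B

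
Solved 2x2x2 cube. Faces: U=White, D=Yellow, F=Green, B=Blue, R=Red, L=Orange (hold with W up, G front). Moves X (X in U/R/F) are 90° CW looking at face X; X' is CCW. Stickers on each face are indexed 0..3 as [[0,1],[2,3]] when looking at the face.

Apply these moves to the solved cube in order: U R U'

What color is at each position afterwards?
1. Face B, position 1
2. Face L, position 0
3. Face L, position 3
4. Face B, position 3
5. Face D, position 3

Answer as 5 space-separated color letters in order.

Answer: B W O B O

Derivation:
After move 1 (U): U=WWWW F=RRGG R=BBRR B=OOBB L=GGOO
After move 2 (R): R=RBRB U=WRWG F=RYGY D=YBYO B=WOWB
After move 3 (U'): U=RGWW F=GGGY R=RYRB B=RBWB L=WOOO
Query 1: B[1] = B
Query 2: L[0] = W
Query 3: L[3] = O
Query 4: B[3] = B
Query 5: D[3] = O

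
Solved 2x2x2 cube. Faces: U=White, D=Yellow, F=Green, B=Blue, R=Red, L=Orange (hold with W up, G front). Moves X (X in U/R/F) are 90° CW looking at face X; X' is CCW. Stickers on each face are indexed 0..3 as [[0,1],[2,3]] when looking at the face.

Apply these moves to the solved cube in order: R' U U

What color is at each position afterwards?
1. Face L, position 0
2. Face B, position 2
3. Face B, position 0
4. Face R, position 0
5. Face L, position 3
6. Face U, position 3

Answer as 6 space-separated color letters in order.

After move 1 (R'): R=RRRR U=WBWB F=GWGW D=YGYG B=YBYB
After move 2 (U): U=WWBB F=RRGW R=YBRR B=OOYB L=GWOO
After move 3 (U): U=BWBW F=YBGW R=OORR B=GWYB L=RROO
Query 1: L[0] = R
Query 2: B[2] = Y
Query 3: B[0] = G
Query 4: R[0] = O
Query 5: L[3] = O
Query 6: U[3] = W

Answer: R Y G O O W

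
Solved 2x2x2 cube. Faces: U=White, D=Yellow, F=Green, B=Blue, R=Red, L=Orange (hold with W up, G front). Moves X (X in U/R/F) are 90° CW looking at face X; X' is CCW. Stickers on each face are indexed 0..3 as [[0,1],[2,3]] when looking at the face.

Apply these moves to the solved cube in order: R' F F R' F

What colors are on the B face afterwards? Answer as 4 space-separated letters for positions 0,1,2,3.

After move 1 (R'): R=RRRR U=WBWB F=GWGW D=YGYG B=YBYB
After move 2 (F): F=GGWW U=WBOO R=WRBR D=RRYG L=OYOG
After move 3 (F): F=WGWG U=WBGY R=OROR D=BWYG L=OROR
After move 4 (R'): R=RROO U=WYGY F=WBWY D=BGYG B=GBWB
After move 5 (F): F=WWYB U=WYRR R=GRYO D=ORYG L=OBOG
Query: B face = GBWB

Answer: G B W B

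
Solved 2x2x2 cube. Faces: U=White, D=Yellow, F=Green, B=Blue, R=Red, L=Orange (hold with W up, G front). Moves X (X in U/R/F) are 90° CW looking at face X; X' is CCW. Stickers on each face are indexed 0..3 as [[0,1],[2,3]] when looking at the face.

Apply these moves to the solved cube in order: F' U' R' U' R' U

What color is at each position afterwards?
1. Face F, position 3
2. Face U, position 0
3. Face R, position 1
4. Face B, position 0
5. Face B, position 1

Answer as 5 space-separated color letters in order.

After move 1 (F'): F=GGGG U=WWRR R=YRYR D=OOYY L=OWOW
After move 2 (U'): U=WRWR F=OWGG R=GGYR B=YRBB L=BBOW
After move 3 (R'): R=GRGY U=WBWY F=ORGR D=OWYG B=YROB
After move 4 (U'): U=BYWW F=BBGR R=ORGY B=GROB L=YROW
After move 5 (R'): R=RYOG U=BOWG F=BYGW D=OBYR B=GRWB
After move 6 (U): U=WBGO F=RYGW R=GROG B=YRWB L=BYOW
Query 1: F[3] = W
Query 2: U[0] = W
Query 3: R[1] = R
Query 4: B[0] = Y
Query 5: B[1] = R

Answer: W W R Y R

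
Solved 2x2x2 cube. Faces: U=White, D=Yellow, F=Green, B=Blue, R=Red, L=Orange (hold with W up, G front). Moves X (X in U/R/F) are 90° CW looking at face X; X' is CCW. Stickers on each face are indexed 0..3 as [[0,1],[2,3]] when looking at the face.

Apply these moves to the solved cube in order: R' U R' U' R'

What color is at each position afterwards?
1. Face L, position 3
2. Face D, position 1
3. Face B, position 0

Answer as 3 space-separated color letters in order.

Answer: O W W

Derivation:
After move 1 (R'): R=RRRR U=WBWB F=GWGW D=YGYG B=YBYB
After move 2 (U): U=WWBB F=RRGW R=YBRR B=OOYB L=GWOO
After move 3 (R'): R=BRYR U=WYBO F=RWGB D=YRYW B=GOGB
After move 4 (U'): U=YOWB F=GWGB R=RWYR B=BRGB L=GOOO
After move 5 (R'): R=WRRY U=YGWB F=GOGB D=YWYB B=WRRB
Query 1: L[3] = O
Query 2: D[1] = W
Query 3: B[0] = W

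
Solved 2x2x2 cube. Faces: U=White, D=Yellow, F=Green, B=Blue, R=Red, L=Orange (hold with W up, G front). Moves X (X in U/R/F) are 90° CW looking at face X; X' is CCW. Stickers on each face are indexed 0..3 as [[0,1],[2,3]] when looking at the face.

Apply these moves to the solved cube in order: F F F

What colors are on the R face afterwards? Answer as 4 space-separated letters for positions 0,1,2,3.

Answer: Y R Y R

Derivation:
After move 1 (F): F=GGGG U=WWOO R=WRWR D=RRYY L=OYOY
After move 2 (F): F=GGGG U=WWYY R=OROR D=WWYY L=OROR
After move 3 (F): F=GGGG U=WWRR R=YRYR D=OOYY L=OWOW
Query: R face = YRYR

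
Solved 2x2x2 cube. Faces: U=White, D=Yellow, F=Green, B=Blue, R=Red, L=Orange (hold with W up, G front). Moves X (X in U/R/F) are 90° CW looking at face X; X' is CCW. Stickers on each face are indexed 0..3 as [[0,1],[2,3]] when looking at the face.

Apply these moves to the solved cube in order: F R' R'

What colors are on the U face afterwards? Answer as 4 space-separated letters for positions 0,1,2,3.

Answer: W R O Y

Derivation:
After move 1 (F): F=GGGG U=WWOO R=WRWR D=RRYY L=OYOY
After move 2 (R'): R=RRWW U=WBOB F=GWGO D=RGYG B=YBRB
After move 3 (R'): R=RWRW U=WROY F=GBGB D=RWYO B=GBGB
Query: U face = WROY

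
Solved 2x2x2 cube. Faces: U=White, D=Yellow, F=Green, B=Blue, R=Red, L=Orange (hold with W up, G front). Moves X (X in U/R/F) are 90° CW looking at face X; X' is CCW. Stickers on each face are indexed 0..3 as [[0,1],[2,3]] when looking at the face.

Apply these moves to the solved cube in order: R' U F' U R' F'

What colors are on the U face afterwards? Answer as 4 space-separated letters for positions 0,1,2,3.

Answer: Y Y O O

Derivation:
After move 1 (R'): R=RRRR U=WBWB F=GWGW D=YGYG B=YBYB
After move 2 (U): U=WWBB F=RRGW R=YBRR B=OOYB L=GWOO
After move 3 (F'): F=RWRG U=WWYR R=GBYR D=WOYG L=GBOB
After move 4 (U): U=YWRW F=GBRG R=OOYR B=GBYB L=RWOB
After move 5 (R'): R=OROY U=YYRG F=GWRW D=WBYG B=GBOB
After move 6 (F'): F=WWGR U=YYOO R=BRWY D=WBYG L=RGOR
Query: U face = YYOO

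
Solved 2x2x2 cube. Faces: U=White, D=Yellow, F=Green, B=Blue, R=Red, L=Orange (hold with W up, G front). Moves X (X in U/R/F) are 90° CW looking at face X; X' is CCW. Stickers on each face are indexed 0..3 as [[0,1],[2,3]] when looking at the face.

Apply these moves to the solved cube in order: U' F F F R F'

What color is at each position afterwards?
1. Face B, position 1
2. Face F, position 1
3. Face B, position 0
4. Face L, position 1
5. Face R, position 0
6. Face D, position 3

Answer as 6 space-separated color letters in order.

Answer: R Y R G B R

Derivation:
After move 1 (U'): U=WWWW F=OOGG R=GGRR B=RRBB L=BBOO
After move 2 (F): F=GOGO U=WWOB R=WGWR D=RGYY L=BYOY
After move 3 (F): F=GGOO U=WWYY R=OGBR D=WWYY L=BROG
After move 4 (F): F=OGOG U=WWGR R=YGYR D=BOYY L=BWOW
After move 5 (R): R=YYRG U=WGGG F=OOOY D=BBYR B=RRWB
After move 6 (F'): F=OYOO U=WGYR R=BYBG D=WWYR L=BGOG
Query 1: B[1] = R
Query 2: F[1] = Y
Query 3: B[0] = R
Query 4: L[1] = G
Query 5: R[0] = B
Query 6: D[3] = R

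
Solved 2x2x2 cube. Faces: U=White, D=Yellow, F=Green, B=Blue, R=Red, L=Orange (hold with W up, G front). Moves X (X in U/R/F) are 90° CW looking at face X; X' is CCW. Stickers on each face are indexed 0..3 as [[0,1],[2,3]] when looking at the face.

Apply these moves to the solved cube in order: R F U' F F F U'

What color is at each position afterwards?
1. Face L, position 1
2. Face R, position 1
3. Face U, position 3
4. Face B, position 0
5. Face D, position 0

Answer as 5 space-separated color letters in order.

After move 1 (R): R=RRRR U=WGWG F=GYGY D=YBYB B=WBWB
After move 2 (F): F=GGYY U=WGOO R=WRGR D=RRYB L=OYOB
After move 3 (U'): U=GOWO F=OYYY R=GGGR B=WRWB L=WBOB
After move 4 (F): F=YOYY U=GOBB R=WGOR D=GGYB L=WROR
After move 5 (F): F=YYYO U=GORR R=BGBR D=OWYB L=WGOG
After move 6 (F): F=YYOY U=GOGG R=RGRR D=BBYB L=WOOW
After move 7 (U'): U=OGGG F=WOOY R=YYRR B=RGWB L=WROW
Query 1: L[1] = R
Query 2: R[1] = Y
Query 3: U[3] = G
Query 4: B[0] = R
Query 5: D[0] = B

Answer: R Y G R B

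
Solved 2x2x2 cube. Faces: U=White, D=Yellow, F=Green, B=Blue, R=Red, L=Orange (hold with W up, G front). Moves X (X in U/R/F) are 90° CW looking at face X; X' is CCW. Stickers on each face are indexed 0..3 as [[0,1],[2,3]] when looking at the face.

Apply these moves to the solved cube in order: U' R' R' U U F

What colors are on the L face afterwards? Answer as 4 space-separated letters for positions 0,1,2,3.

After move 1 (U'): U=WWWW F=OOGG R=GGRR B=RRBB L=BBOO
After move 2 (R'): R=GRGR U=WBWR F=OWGW D=YOYG B=YRYB
After move 3 (R'): R=RRGG U=WYWY F=OBGR D=YWYW B=GROB
After move 4 (U): U=WWYY F=RRGR R=GRGG B=BBOB L=OBOO
After move 5 (U): U=YWYW F=GRGR R=BBGG B=OBOB L=RROO
After move 6 (F): F=GGRR U=YWOR R=YBWG D=GBYW L=RYOW
Query: L face = RYOW

Answer: R Y O W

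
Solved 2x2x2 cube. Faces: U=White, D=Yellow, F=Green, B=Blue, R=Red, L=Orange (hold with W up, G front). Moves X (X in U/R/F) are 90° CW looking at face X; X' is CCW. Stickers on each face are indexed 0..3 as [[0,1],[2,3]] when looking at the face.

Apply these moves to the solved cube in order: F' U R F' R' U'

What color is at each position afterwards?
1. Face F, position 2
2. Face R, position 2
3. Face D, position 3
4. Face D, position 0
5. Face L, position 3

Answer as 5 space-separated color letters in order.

Answer: Y B G G R

Derivation:
After move 1 (F'): F=GGGG U=WWRR R=YRYR D=OOYY L=OWOW
After move 2 (U): U=RWRW F=YRGG R=BBYR B=OWBB L=GGOW
After move 3 (R): R=YBRB U=RRRG F=YOGY D=OBYO B=WWWB
After move 4 (F'): F=OYYG U=RRYR R=BBOB D=GWYO L=GGOR
After move 5 (R'): R=BBBO U=RWYW F=ORYR D=GYYG B=OWWB
After move 6 (U'): U=WWRY F=GGYR R=ORBO B=BBWB L=OWOR
Query 1: F[2] = Y
Query 2: R[2] = B
Query 3: D[3] = G
Query 4: D[0] = G
Query 5: L[3] = R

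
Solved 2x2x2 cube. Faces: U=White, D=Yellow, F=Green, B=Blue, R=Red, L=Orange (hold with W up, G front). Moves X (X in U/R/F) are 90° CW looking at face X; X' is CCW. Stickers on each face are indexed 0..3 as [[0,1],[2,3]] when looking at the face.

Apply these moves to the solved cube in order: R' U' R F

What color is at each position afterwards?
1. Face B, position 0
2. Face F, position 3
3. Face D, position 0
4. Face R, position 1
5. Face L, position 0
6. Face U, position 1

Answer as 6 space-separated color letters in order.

After move 1 (R'): R=RRRR U=WBWB F=GWGW D=YGYG B=YBYB
After move 2 (U'): U=BBWW F=OOGW R=GWRR B=RRYB L=YBOO
After move 3 (R): R=RGRW U=BOWW F=OGGG D=YYYR B=WRBB
After move 4 (F): F=GOGG U=BOOB R=WGWW D=RRYR L=YYOY
Query 1: B[0] = W
Query 2: F[3] = G
Query 3: D[0] = R
Query 4: R[1] = G
Query 5: L[0] = Y
Query 6: U[1] = O

Answer: W G R G Y O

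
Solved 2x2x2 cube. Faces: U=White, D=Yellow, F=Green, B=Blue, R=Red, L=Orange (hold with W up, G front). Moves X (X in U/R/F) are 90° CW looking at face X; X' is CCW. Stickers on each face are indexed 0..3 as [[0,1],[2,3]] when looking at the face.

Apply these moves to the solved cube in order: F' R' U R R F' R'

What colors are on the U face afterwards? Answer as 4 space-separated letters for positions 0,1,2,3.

After move 1 (F'): F=GGGG U=WWRR R=YRYR D=OOYY L=OWOW
After move 2 (R'): R=RRYY U=WBRB F=GWGR D=OGYG B=YBOB
After move 3 (U): U=RWBB F=RRGR R=YBYY B=OWOB L=GWOW
After move 4 (R): R=YYYB U=RRBR F=RGGG D=OOYO B=BWWB
After move 5 (R): R=YYBY U=RGBG F=ROGO D=OWYB B=RWRB
After move 6 (F'): F=OORG U=RGYB R=WYOY D=WWYB L=GGOB
After move 7 (R'): R=YYWO U=RRYR F=OGRB D=WOYG B=BWWB
Query: U face = RRYR

Answer: R R Y R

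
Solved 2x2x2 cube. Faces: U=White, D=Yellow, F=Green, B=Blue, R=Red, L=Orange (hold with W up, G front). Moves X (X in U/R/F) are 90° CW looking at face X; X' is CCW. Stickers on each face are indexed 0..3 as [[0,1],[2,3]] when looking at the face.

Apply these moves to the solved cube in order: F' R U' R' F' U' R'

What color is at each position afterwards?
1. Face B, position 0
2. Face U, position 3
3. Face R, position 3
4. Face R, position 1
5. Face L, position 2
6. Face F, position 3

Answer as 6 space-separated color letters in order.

After move 1 (F'): F=GGGG U=WWRR R=YRYR D=OOYY L=OWOW
After move 2 (R): R=YYRR U=WGRG F=GOGY D=OBYB B=RBWB
After move 3 (U'): U=GGWR F=OWGY R=GORR B=YYWB L=RBOW
After move 4 (R'): R=ORGR U=GWWY F=OGGR D=OWYY B=BYBB
After move 5 (F'): F=GROG U=GWOG R=WROR D=BWYY L=RYOW
After move 6 (U'): U=WGGO F=RYOG R=GROR B=WRBB L=BYOW
After move 7 (R'): R=RRGO U=WBGW F=RGOO D=BYYG B=YRWB
Query 1: B[0] = Y
Query 2: U[3] = W
Query 3: R[3] = O
Query 4: R[1] = R
Query 5: L[2] = O
Query 6: F[3] = O

Answer: Y W O R O O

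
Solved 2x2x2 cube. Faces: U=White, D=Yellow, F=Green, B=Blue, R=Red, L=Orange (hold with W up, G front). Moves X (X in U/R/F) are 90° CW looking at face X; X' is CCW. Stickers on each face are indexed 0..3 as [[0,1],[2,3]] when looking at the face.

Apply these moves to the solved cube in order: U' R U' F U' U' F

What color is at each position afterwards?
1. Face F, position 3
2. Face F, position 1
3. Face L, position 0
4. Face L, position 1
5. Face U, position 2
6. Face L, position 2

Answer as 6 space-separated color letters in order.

After move 1 (U'): U=WWWW F=OOGG R=GGRR B=RRBB L=BBOO
After move 2 (R): R=RGRG U=WOWG F=OYGY D=YBYR B=WRWB
After move 3 (U'): U=OGWW F=BBGY R=OYRG B=RGWB L=WROO
After move 4 (F): F=GBYB U=OGOR R=WYWG D=ROYR L=WYOB
After move 5 (U'): U=GROO F=WYYB R=GBWG B=WYWB L=RGOB
After move 6 (U'): U=ROGO F=RGYB R=WYWG B=GBWB L=WYOB
After move 7 (F): F=YRBG U=ROBY R=GYOG D=WWYR L=WROO
Query 1: F[3] = G
Query 2: F[1] = R
Query 3: L[0] = W
Query 4: L[1] = R
Query 5: U[2] = B
Query 6: L[2] = O

Answer: G R W R B O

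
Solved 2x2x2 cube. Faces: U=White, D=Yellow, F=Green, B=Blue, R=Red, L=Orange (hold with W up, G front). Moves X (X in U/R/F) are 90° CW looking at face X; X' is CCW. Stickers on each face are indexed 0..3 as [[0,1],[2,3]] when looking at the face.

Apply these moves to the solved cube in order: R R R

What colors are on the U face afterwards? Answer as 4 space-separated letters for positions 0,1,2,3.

Answer: W B W B

Derivation:
After move 1 (R): R=RRRR U=WGWG F=GYGY D=YBYB B=WBWB
After move 2 (R): R=RRRR U=WYWY F=GBGB D=YWYW B=GBGB
After move 3 (R): R=RRRR U=WBWB F=GWGW D=YGYG B=YBYB
Query: U face = WBWB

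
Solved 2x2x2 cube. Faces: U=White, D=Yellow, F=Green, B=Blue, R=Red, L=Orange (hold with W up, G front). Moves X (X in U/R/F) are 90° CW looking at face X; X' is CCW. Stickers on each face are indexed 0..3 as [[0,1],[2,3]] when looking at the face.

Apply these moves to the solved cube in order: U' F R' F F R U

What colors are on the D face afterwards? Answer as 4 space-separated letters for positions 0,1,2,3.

After move 1 (U'): U=WWWW F=OOGG R=GGRR B=RRBB L=BBOO
After move 2 (F): F=GOGO U=WWOB R=WGWR D=RGYY L=BYOY
After move 3 (R'): R=GRWW U=WBOR F=GWGB D=ROYO B=YRGB
After move 4 (F): F=GGBW U=WBYY R=ORRW D=WGYO L=BROO
After move 5 (F): F=BGWG U=WBOR R=YRYW D=ROYO L=BWOG
After move 6 (R): R=YYWR U=WGOG F=BOWO D=RGYY B=RRBB
After move 7 (U): U=OWGG F=YYWO R=RRWR B=BWBB L=BOOG
Query: D face = RGYY

Answer: R G Y Y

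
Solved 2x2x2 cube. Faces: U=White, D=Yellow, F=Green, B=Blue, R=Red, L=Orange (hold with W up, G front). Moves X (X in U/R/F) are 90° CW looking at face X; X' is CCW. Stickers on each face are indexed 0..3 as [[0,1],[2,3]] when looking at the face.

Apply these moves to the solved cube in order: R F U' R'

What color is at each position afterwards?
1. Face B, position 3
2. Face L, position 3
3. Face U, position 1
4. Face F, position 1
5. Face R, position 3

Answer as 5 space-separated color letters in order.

Answer: B B W O G

Derivation:
After move 1 (R): R=RRRR U=WGWG F=GYGY D=YBYB B=WBWB
After move 2 (F): F=GGYY U=WGOO R=WRGR D=RRYB L=OYOB
After move 3 (U'): U=GOWO F=OYYY R=GGGR B=WRWB L=WBOB
After move 4 (R'): R=GRGG U=GWWW F=OOYO D=RYYY B=BRRB
Query 1: B[3] = B
Query 2: L[3] = B
Query 3: U[1] = W
Query 4: F[1] = O
Query 5: R[3] = G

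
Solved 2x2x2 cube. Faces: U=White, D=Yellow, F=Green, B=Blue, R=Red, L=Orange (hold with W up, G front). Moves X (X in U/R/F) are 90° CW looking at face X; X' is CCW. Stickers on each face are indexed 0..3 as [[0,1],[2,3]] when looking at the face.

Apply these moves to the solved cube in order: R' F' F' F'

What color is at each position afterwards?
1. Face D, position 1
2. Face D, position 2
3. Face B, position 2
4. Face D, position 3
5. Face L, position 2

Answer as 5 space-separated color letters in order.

Answer: R Y Y G O

Derivation:
After move 1 (R'): R=RRRR U=WBWB F=GWGW D=YGYG B=YBYB
After move 2 (F'): F=WWGG U=WBRR R=GRYR D=OOYG L=OBOW
After move 3 (F'): F=WGWG U=WBGY R=OROR D=BWYG L=OROR
After move 4 (F'): F=GGWW U=WBOO R=WRBR D=RRYG L=OYOG
Query 1: D[1] = R
Query 2: D[2] = Y
Query 3: B[2] = Y
Query 4: D[3] = G
Query 5: L[2] = O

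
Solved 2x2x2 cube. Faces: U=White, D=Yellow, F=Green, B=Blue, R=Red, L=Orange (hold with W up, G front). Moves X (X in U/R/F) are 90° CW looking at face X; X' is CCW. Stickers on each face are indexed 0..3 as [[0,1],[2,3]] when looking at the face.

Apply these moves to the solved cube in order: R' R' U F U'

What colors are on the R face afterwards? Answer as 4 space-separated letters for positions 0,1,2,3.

Answer: G R Y R

Derivation:
After move 1 (R'): R=RRRR U=WBWB F=GWGW D=YGYG B=YBYB
After move 2 (R'): R=RRRR U=WYWY F=GBGB D=YWYW B=GBGB
After move 3 (U): U=WWYY F=RRGB R=GBRR B=OOGB L=GBOO
After move 4 (F): F=GRBR U=WWOB R=YBYR D=RGYW L=GYOW
After move 5 (U'): U=WBWO F=GYBR R=GRYR B=YBGB L=OOOW
Query: R face = GRYR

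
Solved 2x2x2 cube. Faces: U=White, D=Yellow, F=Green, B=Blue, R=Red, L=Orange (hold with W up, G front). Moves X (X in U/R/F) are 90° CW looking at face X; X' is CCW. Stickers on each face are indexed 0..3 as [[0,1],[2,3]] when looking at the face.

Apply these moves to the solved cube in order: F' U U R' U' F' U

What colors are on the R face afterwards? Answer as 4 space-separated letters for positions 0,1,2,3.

Answer: W R O Y

Derivation:
After move 1 (F'): F=GGGG U=WWRR R=YRYR D=OOYY L=OWOW
After move 2 (U): U=RWRW F=YRGG R=BBYR B=OWBB L=GGOW
After move 3 (U): U=RRWW F=BBGG R=OWYR B=GGBB L=YROW
After move 4 (R'): R=WROY U=RBWG F=BRGW D=OBYG B=YGOB
After move 5 (U'): U=BGRW F=YRGW R=BROY B=WROB L=YGOW
After move 6 (F'): F=RWYG U=BGBO R=BROY D=GWYG L=YWOR
After move 7 (U): U=BBOG F=BRYG R=WROY B=YWOB L=RWOR
Query: R face = WROY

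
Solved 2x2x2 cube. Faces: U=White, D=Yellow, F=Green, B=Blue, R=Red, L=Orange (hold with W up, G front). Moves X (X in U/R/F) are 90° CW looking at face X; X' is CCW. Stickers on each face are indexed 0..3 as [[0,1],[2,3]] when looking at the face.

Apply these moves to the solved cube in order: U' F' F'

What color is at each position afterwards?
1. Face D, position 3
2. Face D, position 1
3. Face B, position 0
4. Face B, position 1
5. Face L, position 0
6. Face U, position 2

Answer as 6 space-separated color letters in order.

Answer: Y W R R B Y

Derivation:
After move 1 (U'): U=WWWW F=OOGG R=GGRR B=RRBB L=BBOO
After move 2 (F'): F=OGOG U=WWGR R=YGYR D=BOYY L=BWOW
After move 3 (F'): F=GGOO U=WWYY R=OGBR D=WWYY L=BROG
Query 1: D[3] = Y
Query 2: D[1] = W
Query 3: B[0] = R
Query 4: B[1] = R
Query 5: L[0] = B
Query 6: U[2] = Y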